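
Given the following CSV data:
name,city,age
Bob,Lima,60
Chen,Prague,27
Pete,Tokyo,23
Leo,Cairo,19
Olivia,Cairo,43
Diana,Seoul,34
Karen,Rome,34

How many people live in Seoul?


Scanning city column for 'Seoul':
  Row 6: Diana -> MATCH
Total matches: 1

ANSWER: 1


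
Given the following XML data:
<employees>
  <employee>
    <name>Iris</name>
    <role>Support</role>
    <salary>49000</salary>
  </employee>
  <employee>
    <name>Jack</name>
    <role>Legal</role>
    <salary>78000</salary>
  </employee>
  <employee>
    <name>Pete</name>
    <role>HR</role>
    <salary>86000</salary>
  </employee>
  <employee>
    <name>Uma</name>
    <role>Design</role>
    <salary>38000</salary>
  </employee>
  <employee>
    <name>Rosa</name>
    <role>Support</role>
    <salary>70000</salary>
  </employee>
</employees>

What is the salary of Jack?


Searching for <employee> with <name>Jack</name>
Found at position 2
<salary>78000</salary>

ANSWER: 78000


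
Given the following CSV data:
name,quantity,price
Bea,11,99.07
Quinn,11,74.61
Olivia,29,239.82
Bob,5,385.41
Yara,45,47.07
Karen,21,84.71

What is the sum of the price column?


Values in 'price' column:
  Row 1: 99.07
  Row 2: 74.61
  Row 3: 239.82
  Row 4: 385.41
  Row 5: 47.07
  Row 6: 84.71
Sum = 99.07 + 74.61 + 239.82 + 385.41 + 47.07 + 84.71 = 930.69

ANSWER: 930.69


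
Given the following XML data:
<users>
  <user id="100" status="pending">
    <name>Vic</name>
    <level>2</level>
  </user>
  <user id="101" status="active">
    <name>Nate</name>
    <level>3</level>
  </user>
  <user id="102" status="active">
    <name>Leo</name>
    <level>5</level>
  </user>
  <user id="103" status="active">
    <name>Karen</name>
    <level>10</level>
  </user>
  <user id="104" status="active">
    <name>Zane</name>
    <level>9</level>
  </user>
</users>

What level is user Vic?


Finding user: Vic
<level>2</level>

ANSWER: 2


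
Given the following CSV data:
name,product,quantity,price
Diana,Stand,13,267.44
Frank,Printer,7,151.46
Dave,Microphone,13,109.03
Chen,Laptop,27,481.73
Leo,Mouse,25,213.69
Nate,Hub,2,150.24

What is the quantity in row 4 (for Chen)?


Row 4: Chen
Column 'quantity' = 27

ANSWER: 27


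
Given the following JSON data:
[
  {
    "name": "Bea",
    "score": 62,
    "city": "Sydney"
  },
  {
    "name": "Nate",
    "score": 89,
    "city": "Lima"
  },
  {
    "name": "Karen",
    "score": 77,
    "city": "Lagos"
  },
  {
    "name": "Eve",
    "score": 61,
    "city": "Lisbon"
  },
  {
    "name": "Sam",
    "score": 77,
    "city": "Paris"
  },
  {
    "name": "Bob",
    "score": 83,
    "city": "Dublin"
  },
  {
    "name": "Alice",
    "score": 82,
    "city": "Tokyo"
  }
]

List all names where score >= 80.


Filtering records where score >= 80:
  Bea (score=62) -> no
  Nate (score=89) -> YES
  Karen (score=77) -> no
  Eve (score=61) -> no
  Sam (score=77) -> no
  Bob (score=83) -> YES
  Alice (score=82) -> YES


ANSWER: Nate, Bob, Alice


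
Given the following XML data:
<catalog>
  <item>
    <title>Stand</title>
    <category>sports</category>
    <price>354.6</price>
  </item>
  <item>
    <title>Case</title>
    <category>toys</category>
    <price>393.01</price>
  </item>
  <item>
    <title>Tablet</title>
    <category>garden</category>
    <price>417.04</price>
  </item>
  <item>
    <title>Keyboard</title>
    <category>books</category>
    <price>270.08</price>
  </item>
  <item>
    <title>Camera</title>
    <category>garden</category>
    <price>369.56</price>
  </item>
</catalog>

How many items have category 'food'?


Scanning <item> elements for <category>food</category>:
Count: 0

ANSWER: 0


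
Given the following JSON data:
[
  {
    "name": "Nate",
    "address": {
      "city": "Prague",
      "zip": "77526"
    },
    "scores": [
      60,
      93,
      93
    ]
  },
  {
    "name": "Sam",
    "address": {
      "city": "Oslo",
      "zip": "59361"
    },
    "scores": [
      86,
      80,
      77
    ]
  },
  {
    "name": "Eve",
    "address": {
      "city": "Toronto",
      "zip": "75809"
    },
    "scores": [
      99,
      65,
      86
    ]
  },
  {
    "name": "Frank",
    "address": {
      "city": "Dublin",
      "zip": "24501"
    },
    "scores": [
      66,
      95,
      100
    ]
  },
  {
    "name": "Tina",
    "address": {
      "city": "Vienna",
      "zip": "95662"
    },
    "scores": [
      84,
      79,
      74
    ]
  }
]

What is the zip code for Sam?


Path: records[1].address.zip
Value: 59361

ANSWER: 59361


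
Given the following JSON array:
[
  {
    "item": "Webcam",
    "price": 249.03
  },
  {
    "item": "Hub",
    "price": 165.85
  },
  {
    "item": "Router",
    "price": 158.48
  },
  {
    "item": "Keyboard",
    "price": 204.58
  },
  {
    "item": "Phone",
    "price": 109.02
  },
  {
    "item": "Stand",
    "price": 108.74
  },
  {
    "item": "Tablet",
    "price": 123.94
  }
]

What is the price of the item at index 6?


Array index 6 -> Tablet
price = 123.94

ANSWER: 123.94


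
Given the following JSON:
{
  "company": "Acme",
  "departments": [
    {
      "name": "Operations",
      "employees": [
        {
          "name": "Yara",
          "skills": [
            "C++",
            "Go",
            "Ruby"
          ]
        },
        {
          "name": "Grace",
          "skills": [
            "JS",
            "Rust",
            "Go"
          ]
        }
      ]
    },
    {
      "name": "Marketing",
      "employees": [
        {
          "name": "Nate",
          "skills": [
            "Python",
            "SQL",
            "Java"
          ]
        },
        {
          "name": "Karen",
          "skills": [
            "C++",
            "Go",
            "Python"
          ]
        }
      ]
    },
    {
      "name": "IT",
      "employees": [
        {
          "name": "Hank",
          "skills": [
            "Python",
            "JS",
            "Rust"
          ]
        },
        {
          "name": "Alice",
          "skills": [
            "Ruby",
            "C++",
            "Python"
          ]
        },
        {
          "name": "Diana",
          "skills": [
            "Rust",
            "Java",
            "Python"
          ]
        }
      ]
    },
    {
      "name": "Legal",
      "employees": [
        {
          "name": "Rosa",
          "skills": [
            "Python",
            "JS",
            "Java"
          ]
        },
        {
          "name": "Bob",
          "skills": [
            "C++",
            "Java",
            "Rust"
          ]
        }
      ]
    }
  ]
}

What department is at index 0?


Path: departments[0].name
Value: Operations

ANSWER: Operations


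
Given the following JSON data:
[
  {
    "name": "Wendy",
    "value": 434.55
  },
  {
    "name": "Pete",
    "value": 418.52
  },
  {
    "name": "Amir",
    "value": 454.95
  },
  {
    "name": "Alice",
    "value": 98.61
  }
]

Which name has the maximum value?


Comparing values:
  Wendy: 434.55
  Pete: 418.52
  Amir: 454.95
  Alice: 98.61
Maximum: Amir (454.95)

ANSWER: Amir


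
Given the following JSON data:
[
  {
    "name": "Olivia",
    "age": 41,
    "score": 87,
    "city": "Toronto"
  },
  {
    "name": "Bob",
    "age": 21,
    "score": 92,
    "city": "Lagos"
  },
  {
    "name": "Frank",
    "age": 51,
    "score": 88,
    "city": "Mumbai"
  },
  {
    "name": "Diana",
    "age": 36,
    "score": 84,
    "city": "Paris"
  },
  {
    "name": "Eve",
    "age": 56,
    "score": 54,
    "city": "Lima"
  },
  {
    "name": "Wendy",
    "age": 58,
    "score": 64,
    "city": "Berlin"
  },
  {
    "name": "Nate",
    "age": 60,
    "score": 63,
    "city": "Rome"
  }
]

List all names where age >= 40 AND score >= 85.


Checking both conditions:
  Olivia (age=41, score=87) -> YES
  Bob (age=21, score=92) -> no
  Frank (age=51, score=88) -> YES
  Diana (age=36, score=84) -> no
  Eve (age=56, score=54) -> no
  Wendy (age=58, score=64) -> no
  Nate (age=60, score=63) -> no


ANSWER: Olivia, Frank


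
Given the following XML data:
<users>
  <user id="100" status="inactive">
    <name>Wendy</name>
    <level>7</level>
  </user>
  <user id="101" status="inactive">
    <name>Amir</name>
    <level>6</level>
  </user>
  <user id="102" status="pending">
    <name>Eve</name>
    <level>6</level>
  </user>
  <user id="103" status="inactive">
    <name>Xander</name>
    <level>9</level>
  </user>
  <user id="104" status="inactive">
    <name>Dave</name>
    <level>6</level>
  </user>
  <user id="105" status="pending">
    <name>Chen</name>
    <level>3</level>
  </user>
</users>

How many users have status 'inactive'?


Counting users with status='inactive':
  Wendy (id=100) -> MATCH
  Amir (id=101) -> MATCH
  Xander (id=103) -> MATCH
  Dave (id=104) -> MATCH
Count: 4

ANSWER: 4


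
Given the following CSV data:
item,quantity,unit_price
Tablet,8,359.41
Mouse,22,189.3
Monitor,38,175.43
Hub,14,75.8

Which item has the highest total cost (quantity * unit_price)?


Computing row totals:
  Tablet: 2875.28
  Mouse: 4164.6
  Monitor: 6666.34
  Hub: 1061.2
Maximum: Monitor (6666.34)

ANSWER: Monitor


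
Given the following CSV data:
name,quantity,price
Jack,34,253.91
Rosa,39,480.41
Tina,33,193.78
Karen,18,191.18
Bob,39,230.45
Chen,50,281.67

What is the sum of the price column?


Values in 'price' column:
  Row 1: 253.91
  Row 2: 480.41
  Row 3: 193.78
  Row 4: 191.18
  Row 5: 230.45
  Row 6: 281.67
Sum = 253.91 + 480.41 + 193.78 + 191.18 + 230.45 + 281.67 = 1631.4

ANSWER: 1631.4


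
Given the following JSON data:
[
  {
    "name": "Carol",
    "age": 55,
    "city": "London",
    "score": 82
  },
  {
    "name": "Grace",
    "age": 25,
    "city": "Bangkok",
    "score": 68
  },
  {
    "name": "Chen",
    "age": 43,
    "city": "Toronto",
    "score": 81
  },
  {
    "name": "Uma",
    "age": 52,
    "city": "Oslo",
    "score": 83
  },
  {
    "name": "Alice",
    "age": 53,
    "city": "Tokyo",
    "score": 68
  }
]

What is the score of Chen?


Looking up record where name = Chen
Record index: 2
Field 'score' = 81

ANSWER: 81


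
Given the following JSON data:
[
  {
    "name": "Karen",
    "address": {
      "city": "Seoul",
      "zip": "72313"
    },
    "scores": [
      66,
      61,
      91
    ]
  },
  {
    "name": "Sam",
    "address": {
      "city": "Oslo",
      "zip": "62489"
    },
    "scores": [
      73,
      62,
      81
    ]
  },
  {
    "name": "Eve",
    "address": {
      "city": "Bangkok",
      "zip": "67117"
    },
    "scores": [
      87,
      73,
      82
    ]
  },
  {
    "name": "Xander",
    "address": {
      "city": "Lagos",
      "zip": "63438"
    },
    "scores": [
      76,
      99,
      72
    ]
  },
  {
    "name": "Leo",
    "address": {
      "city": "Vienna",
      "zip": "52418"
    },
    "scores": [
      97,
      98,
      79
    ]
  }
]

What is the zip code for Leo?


Path: records[4].address.zip
Value: 52418

ANSWER: 52418


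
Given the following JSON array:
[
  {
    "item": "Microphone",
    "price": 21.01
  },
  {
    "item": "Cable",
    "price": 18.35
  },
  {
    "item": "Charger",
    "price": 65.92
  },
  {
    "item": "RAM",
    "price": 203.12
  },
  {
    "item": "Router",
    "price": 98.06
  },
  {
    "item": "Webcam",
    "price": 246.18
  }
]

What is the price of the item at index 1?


Array index 1 -> Cable
price = 18.35

ANSWER: 18.35


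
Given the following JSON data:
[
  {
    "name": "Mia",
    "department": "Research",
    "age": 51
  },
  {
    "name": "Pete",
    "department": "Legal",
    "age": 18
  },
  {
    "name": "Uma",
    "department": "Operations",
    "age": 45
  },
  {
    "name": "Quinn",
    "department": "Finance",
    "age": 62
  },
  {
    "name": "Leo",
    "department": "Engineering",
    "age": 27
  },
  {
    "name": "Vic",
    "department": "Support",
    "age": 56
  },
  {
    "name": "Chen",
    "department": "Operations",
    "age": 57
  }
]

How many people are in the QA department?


Scanning records for department = QA
  No matches found
Count: 0

ANSWER: 0


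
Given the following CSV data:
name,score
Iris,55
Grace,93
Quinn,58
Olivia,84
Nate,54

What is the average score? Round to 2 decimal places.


Scores: 55, 93, 58, 84, 54
Sum = 344
Count = 5
Average = 344 / 5 = 68.80

ANSWER: 68.80


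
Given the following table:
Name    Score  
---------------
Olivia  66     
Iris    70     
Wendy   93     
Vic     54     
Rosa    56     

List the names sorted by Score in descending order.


Sorting by Score (descending):
  Wendy: 93
  Iris: 70
  Olivia: 66
  Rosa: 56
  Vic: 54


ANSWER: Wendy, Iris, Olivia, Rosa, Vic


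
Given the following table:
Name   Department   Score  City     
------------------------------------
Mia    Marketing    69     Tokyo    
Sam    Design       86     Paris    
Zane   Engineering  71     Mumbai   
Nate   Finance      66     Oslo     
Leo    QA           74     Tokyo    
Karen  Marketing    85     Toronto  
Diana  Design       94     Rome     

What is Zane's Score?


Row 3: Zane
Score = 71

ANSWER: 71


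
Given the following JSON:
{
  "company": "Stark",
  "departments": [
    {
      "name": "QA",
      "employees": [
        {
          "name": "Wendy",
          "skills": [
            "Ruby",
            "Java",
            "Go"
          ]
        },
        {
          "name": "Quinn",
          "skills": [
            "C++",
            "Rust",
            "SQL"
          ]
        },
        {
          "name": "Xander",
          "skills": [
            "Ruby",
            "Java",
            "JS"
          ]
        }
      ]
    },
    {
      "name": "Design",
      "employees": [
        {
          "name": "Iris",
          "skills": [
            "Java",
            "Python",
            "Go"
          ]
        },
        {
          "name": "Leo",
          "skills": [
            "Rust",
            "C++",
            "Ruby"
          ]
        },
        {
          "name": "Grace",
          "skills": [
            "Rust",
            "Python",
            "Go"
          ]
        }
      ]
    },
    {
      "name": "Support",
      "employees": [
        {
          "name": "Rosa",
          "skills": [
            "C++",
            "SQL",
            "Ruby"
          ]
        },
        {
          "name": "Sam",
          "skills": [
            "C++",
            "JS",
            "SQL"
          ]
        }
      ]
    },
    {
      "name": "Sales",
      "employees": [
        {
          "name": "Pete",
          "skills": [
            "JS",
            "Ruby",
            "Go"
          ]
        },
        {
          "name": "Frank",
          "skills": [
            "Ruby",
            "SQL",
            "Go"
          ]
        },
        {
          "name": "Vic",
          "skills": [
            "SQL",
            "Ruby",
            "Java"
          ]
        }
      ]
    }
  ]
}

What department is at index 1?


Path: departments[1].name
Value: Design

ANSWER: Design


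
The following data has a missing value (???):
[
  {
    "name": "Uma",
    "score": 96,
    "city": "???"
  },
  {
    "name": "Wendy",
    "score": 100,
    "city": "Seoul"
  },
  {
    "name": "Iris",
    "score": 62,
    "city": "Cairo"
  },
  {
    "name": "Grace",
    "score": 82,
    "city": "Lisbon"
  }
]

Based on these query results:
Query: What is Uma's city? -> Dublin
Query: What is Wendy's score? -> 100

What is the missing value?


The missing value is Uma's city
From query: Uma's city = Dublin

ANSWER: Dublin


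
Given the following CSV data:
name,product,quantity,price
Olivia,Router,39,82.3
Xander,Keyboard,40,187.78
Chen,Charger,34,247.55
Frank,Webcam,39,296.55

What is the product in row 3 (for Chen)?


Row 3: Chen
Column 'product' = Charger

ANSWER: Charger


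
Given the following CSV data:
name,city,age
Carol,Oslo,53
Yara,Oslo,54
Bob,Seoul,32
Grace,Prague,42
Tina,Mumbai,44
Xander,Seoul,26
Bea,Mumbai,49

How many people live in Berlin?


Scanning city column for 'Berlin':
Total matches: 0

ANSWER: 0


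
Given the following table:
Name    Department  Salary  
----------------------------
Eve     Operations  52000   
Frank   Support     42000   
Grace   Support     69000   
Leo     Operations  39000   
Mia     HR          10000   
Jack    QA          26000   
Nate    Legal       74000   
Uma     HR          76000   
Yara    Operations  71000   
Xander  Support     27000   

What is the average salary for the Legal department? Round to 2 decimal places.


Legal department members:
  Nate: 74000
Sum = 74000
Count = 1
Average = 74000 / 1 = 74000.00

ANSWER: 74000.00


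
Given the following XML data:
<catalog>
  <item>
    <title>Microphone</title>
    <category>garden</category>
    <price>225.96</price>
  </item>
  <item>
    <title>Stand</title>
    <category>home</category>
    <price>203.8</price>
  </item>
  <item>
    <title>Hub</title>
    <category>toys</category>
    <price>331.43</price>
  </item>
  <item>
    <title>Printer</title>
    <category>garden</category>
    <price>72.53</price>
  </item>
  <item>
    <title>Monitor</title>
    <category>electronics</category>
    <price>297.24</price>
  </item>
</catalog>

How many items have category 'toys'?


Scanning <item> elements for <category>toys</category>:
  Item 3: Hub -> MATCH
Count: 1

ANSWER: 1


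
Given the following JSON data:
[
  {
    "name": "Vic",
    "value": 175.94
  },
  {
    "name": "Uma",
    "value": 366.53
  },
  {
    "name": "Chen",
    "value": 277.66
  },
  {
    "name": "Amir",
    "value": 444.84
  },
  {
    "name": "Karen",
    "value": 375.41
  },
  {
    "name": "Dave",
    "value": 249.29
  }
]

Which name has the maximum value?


Comparing values:
  Vic: 175.94
  Uma: 366.53
  Chen: 277.66
  Amir: 444.84
  Karen: 375.41
  Dave: 249.29
Maximum: Amir (444.84)

ANSWER: Amir


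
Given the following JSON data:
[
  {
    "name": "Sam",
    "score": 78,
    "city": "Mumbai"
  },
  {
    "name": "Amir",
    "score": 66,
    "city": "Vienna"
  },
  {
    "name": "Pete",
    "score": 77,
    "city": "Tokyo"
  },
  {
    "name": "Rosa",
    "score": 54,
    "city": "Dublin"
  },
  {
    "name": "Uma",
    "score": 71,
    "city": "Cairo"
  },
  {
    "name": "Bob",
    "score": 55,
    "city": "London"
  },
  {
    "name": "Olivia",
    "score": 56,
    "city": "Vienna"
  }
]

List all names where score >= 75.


Filtering records where score >= 75:
  Sam (score=78) -> YES
  Amir (score=66) -> no
  Pete (score=77) -> YES
  Rosa (score=54) -> no
  Uma (score=71) -> no
  Bob (score=55) -> no
  Olivia (score=56) -> no


ANSWER: Sam, Pete


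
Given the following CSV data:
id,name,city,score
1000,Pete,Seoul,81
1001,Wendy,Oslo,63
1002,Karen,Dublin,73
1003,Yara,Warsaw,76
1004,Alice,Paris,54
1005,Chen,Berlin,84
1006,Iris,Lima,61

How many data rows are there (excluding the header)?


Counting rows (excluding header):
Header: id,name,city,score
Data rows: 7

ANSWER: 7


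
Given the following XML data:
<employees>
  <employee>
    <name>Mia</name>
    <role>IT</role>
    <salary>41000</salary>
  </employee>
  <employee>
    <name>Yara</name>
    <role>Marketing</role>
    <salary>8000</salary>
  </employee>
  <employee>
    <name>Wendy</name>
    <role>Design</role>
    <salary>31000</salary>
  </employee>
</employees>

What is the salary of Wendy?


Searching for <employee> with <name>Wendy</name>
Found at position 3
<salary>31000</salary>

ANSWER: 31000


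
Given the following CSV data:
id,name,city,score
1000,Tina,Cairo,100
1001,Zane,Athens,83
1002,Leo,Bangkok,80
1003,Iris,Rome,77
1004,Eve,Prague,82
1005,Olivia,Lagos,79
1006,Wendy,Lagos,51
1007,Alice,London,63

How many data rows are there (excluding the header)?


Counting rows (excluding header):
Header: id,name,city,score
Data rows: 8

ANSWER: 8


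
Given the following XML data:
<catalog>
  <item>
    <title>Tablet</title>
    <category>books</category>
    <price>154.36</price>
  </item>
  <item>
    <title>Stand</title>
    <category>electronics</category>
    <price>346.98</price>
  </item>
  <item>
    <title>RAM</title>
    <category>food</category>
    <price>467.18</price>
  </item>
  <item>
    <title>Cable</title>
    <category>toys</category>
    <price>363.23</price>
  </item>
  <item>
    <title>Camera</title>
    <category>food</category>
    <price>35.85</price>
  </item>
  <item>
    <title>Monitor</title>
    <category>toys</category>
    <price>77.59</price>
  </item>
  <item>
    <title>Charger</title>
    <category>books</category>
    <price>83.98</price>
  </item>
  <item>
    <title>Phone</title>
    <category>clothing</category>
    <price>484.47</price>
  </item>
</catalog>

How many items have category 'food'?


Scanning <item> elements for <category>food</category>:
  Item 3: RAM -> MATCH
  Item 5: Camera -> MATCH
Count: 2

ANSWER: 2


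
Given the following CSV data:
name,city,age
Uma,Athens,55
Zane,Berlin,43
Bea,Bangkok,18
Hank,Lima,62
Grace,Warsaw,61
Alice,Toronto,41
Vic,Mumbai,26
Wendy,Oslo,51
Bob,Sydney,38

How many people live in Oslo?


Scanning city column for 'Oslo':
  Row 8: Wendy -> MATCH
Total matches: 1

ANSWER: 1


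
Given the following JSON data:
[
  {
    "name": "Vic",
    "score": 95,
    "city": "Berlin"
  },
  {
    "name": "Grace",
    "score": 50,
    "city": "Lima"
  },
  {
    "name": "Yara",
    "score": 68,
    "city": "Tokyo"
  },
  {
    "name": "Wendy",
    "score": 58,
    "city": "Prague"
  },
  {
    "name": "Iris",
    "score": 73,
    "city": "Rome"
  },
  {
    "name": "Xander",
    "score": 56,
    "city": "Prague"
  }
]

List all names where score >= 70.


Filtering records where score >= 70:
  Vic (score=95) -> YES
  Grace (score=50) -> no
  Yara (score=68) -> no
  Wendy (score=58) -> no
  Iris (score=73) -> YES
  Xander (score=56) -> no


ANSWER: Vic, Iris


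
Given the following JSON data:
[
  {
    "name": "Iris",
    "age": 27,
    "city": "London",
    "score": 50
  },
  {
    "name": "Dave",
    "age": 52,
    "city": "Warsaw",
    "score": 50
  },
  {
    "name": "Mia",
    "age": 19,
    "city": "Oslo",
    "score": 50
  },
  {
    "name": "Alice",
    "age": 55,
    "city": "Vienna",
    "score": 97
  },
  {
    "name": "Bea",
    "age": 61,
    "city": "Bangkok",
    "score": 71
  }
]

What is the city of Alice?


Looking up record where name = Alice
Record index: 3
Field 'city' = Vienna

ANSWER: Vienna


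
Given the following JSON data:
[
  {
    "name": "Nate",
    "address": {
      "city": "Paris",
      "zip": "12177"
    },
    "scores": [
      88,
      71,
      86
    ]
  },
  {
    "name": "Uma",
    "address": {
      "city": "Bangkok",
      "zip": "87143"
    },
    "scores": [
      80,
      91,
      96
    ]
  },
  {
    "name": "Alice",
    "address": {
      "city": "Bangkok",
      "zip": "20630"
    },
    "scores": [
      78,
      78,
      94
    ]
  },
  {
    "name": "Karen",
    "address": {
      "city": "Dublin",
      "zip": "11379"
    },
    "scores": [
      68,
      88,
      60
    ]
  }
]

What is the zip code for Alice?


Path: records[2].address.zip
Value: 20630

ANSWER: 20630


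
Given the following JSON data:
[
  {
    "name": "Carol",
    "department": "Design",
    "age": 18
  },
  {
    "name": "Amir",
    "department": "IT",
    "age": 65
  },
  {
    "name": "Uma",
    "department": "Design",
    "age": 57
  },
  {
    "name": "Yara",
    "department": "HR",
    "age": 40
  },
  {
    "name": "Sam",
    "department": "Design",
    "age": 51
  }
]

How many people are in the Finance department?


Scanning records for department = Finance
  No matches found
Count: 0

ANSWER: 0


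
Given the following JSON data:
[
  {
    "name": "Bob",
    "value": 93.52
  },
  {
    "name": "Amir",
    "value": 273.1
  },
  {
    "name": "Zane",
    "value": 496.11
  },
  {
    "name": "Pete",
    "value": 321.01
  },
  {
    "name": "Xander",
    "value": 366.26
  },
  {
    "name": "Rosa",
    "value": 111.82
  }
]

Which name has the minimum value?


Comparing values:
  Bob: 93.52
  Amir: 273.1
  Zane: 496.11
  Pete: 321.01
  Xander: 366.26
  Rosa: 111.82
Minimum: Bob (93.52)

ANSWER: Bob


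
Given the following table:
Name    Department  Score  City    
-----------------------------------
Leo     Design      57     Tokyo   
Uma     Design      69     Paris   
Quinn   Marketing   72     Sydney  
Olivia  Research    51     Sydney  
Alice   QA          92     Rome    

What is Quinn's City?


Row 3: Quinn
City = Sydney

ANSWER: Sydney


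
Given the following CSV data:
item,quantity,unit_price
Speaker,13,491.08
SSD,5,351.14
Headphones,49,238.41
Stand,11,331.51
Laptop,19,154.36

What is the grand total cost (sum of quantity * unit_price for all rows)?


Computing row totals:
  Speaker: 13 * 491.08 = 6384.04
  SSD: 5 * 351.14 = 1755.7
  Headphones: 49 * 238.41 = 11682.09
  Stand: 11 * 331.51 = 3646.61
  Laptop: 19 * 154.36 = 2932.84
Grand total = 6384.04 + 1755.7 + 11682.09 + 3646.61 + 2932.84 = 26401.28

ANSWER: 26401.28


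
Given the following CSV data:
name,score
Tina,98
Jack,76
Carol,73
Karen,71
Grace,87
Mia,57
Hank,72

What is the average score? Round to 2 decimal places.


Scores: 98, 76, 73, 71, 87, 57, 72
Sum = 534
Count = 7
Average = 534 / 7 = 76.29

ANSWER: 76.29


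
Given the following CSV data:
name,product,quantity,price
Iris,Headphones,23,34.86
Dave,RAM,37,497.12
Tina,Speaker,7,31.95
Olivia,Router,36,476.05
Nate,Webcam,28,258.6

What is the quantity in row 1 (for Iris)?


Row 1: Iris
Column 'quantity' = 23

ANSWER: 23


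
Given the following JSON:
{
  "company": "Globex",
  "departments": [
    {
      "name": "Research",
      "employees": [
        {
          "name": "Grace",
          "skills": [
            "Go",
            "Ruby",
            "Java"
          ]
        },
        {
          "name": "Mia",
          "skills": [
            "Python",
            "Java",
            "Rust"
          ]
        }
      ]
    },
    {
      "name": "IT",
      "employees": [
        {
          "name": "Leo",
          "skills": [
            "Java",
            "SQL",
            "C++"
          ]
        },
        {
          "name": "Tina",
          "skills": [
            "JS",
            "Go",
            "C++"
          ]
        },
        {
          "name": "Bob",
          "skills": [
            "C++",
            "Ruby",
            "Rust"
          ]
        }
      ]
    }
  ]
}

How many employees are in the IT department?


Path: departments[1].employees
Count: 3

ANSWER: 3


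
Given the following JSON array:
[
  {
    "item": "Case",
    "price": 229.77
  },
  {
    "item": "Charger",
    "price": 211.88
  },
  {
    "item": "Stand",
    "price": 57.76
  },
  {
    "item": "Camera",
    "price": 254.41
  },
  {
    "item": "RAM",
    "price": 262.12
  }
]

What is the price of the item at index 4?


Array index 4 -> RAM
price = 262.12

ANSWER: 262.12


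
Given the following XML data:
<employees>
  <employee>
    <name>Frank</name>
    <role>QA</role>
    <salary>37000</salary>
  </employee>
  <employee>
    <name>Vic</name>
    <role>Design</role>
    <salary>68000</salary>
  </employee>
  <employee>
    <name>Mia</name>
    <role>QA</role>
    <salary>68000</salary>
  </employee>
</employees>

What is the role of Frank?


Searching for <employee> with <name>Frank</name>
Found at position 1
<role>QA</role>

ANSWER: QA


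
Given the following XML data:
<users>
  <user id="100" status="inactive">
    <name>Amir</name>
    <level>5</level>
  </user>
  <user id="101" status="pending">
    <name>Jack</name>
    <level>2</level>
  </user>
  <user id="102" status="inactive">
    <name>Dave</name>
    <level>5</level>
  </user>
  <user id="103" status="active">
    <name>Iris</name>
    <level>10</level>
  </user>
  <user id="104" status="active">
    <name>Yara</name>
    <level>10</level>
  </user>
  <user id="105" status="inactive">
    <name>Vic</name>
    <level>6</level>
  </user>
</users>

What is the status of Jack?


Finding user with name = Jack
user id="101" status="pending"

ANSWER: pending


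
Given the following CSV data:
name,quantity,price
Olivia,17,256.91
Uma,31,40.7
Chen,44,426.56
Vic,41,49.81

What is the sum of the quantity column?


Values in 'quantity' column:
  Row 1: 17
  Row 2: 31
  Row 3: 44
  Row 4: 41
Sum = 17 + 31 + 44 + 41 = 133

ANSWER: 133


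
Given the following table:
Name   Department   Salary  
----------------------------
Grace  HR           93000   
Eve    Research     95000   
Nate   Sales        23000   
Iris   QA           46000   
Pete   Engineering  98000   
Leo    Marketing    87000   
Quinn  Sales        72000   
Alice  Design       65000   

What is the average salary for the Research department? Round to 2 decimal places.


Research department members:
  Eve: 95000
Sum = 95000
Count = 1
Average = 95000 / 1 = 95000.00

ANSWER: 95000.00


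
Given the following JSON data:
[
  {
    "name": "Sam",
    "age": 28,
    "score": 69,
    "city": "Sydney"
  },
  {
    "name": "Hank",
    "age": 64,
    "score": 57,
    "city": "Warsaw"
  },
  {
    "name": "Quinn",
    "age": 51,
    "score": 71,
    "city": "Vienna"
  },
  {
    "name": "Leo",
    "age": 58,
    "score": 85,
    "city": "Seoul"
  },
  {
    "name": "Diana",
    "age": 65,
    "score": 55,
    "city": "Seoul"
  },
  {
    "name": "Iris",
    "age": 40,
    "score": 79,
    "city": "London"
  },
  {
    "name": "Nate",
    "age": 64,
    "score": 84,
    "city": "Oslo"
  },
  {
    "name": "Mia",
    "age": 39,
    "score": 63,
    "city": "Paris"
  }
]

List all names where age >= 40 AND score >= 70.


Checking both conditions:
  Sam (age=28, score=69) -> no
  Hank (age=64, score=57) -> no
  Quinn (age=51, score=71) -> YES
  Leo (age=58, score=85) -> YES
  Diana (age=65, score=55) -> no
  Iris (age=40, score=79) -> YES
  Nate (age=64, score=84) -> YES
  Mia (age=39, score=63) -> no


ANSWER: Quinn, Leo, Iris, Nate


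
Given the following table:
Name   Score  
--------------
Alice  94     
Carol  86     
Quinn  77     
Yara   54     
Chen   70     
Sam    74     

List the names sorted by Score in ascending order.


Sorting by Score (ascending):
  Yara: 54
  Chen: 70
  Sam: 74
  Quinn: 77
  Carol: 86
  Alice: 94


ANSWER: Yara, Chen, Sam, Quinn, Carol, Alice


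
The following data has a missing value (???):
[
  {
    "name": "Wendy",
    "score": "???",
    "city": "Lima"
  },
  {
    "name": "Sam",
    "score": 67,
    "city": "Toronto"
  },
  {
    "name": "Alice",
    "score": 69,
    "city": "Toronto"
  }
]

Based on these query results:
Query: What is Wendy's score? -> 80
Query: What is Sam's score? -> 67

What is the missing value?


The missing value is Wendy's score
From query: Wendy's score = 80

ANSWER: 80


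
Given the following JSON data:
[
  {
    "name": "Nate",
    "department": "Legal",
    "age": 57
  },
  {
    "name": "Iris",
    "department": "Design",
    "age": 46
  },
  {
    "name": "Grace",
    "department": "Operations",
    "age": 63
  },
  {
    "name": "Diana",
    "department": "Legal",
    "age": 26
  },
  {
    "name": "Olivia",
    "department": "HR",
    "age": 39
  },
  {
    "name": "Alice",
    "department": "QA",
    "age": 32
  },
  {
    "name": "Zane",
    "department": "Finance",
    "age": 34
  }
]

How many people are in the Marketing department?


Scanning records for department = Marketing
  No matches found
Count: 0

ANSWER: 0


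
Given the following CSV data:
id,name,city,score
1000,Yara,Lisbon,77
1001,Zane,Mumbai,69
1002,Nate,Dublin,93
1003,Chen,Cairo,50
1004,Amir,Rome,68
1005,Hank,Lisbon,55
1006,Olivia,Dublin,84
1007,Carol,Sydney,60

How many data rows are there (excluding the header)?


Counting rows (excluding header):
Header: id,name,city,score
Data rows: 8

ANSWER: 8


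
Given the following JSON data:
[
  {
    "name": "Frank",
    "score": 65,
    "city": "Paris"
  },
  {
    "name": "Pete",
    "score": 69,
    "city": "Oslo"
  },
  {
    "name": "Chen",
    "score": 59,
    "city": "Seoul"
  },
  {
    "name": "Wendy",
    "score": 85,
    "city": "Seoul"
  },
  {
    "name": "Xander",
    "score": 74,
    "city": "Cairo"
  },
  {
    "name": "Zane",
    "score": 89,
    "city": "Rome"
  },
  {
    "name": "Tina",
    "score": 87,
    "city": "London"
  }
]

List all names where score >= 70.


Filtering records where score >= 70:
  Frank (score=65) -> no
  Pete (score=69) -> no
  Chen (score=59) -> no
  Wendy (score=85) -> YES
  Xander (score=74) -> YES
  Zane (score=89) -> YES
  Tina (score=87) -> YES


ANSWER: Wendy, Xander, Zane, Tina


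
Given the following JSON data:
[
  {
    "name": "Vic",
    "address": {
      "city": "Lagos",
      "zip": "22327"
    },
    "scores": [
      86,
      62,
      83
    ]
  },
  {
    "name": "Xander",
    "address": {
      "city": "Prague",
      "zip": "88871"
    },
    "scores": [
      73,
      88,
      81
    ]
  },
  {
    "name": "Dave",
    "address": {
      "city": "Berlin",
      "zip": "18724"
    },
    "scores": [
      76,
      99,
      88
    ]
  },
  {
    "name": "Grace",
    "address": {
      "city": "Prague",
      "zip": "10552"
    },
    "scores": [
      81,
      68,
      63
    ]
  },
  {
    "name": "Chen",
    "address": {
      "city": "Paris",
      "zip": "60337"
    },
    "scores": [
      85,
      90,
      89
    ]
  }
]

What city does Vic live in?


Path: records[0].address.city
Value: Lagos

ANSWER: Lagos


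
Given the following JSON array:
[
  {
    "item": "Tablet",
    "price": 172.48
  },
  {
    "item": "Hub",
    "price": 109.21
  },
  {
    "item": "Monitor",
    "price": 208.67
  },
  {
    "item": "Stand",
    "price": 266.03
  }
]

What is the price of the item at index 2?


Array index 2 -> Monitor
price = 208.67

ANSWER: 208.67


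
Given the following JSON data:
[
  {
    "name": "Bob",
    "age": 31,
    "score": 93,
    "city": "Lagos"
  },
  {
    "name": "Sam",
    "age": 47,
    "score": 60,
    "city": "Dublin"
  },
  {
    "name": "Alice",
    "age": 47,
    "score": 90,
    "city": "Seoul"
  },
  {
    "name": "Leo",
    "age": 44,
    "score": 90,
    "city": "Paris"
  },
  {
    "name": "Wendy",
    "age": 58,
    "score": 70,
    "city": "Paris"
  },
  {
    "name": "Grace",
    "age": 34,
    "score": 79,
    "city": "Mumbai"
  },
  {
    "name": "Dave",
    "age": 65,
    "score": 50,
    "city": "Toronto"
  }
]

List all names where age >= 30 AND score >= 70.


Checking both conditions:
  Bob (age=31, score=93) -> YES
  Sam (age=47, score=60) -> no
  Alice (age=47, score=90) -> YES
  Leo (age=44, score=90) -> YES
  Wendy (age=58, score=70) -> YES
  Grace (age=34, score=79) -> YES
  Dave (age=65, score=50) -> no


ANSWER: Bob, Alice, Leo, Wendy, Grace


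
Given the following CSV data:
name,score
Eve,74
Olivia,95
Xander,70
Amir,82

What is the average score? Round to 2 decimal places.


Scores: 74, 95, 70, 82
Sum = 321
Count = 4
Average = 321 / 4 = 80.25

ANSWER: 80.25


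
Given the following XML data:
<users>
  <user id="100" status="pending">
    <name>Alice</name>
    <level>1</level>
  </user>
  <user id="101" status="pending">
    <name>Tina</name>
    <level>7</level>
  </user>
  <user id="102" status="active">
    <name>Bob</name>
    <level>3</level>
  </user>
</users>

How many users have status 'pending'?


Counting users with status='pending':
  Alice (id=100) -> MATCH
  Tina (id=101) -> MATCH
Count: 2

ANSWER: 2


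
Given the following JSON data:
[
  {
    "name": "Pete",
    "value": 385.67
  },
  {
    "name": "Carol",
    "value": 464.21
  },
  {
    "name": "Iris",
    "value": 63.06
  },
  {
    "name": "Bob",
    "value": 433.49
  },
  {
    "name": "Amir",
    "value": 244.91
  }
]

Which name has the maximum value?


Comparing values:
  Pete: 385.67
  Carol: 464.21
  Iris: 63.06
  Bob: 433.49
  Amir: 244.91
Maximum: Carol (464.21)

ANSWER: Carol


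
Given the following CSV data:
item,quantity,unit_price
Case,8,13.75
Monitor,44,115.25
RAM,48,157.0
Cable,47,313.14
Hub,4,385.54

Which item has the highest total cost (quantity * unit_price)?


Computing row totals:
  Case: 110.0
  Monitor: 5071.0
  RAM: 7536.0
  Cable: 14717.58
  Hub: 1542.16
Maximum: Cable (14717.58)

ANSWER: Cable


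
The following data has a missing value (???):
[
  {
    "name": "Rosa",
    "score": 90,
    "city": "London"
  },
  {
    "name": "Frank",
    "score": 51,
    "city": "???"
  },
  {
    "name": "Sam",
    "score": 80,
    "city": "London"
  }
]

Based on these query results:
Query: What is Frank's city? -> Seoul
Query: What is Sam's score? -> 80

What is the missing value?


The missing value is Frank's city
From query: Frank's city = Seoul

ANSWER: Seoul


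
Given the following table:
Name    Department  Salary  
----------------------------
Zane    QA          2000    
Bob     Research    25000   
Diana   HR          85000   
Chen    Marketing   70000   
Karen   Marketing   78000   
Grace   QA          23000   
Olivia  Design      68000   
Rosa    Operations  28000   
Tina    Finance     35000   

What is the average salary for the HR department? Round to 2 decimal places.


HR department members:
  Diana: 85000
Sum = 85000
Count = 1
Average = 85000 / 1 = 85000.00

ANSWER: 85000.00


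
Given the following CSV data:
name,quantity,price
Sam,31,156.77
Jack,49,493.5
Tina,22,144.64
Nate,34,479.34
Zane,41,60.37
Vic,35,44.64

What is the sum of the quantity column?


Values in 'quantity' column:
  Row 1: 31
  Row 2: 49
  Row 3: 22
  Row 4: 34
  Row 5: 41
  Row 6: 35
Sum = 31 + 49 + 22 + 34 + 41 + 35 = 212

ANSWER: 212


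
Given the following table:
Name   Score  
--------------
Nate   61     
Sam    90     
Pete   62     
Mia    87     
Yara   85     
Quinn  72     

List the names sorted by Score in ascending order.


Sorting by Score (ascending):
  Nate: 61
  Pete: 62
  Quinn: 72
  Yara: 85
  Mia: 87
  Sam: 90


ANSWER: Nate, Pete, Quinn, Yara, Mia, Sam


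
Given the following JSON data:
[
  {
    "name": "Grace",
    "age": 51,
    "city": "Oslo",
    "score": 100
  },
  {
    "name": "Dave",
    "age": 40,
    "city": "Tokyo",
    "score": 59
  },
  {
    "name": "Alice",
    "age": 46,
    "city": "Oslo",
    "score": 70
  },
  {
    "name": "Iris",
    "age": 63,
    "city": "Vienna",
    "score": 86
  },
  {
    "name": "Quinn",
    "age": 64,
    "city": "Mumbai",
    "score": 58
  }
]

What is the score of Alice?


Looking up record where name = Alice
Record index: 2
Field 'score' = 70

ANSWER: 70


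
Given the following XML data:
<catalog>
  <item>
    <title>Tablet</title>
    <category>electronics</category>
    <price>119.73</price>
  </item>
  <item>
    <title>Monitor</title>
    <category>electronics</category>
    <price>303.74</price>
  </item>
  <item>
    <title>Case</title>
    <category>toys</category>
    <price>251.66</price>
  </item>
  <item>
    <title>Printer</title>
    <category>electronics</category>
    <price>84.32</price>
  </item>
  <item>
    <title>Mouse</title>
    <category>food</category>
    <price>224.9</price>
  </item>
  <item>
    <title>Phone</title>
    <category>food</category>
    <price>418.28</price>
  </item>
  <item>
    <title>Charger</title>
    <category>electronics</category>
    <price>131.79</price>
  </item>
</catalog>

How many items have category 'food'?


Scanning <item> elements for <category>food</category>:
  Item 5: Mouse -> MATCH
  Item 6: Phone -> MATCH
Count: 2

ANSWER: 2


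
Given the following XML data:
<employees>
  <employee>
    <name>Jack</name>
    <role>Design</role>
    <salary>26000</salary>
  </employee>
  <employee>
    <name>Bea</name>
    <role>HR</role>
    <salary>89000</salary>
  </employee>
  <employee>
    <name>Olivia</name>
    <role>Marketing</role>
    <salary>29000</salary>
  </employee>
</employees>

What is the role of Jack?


Searching for <employee> with <name>Jack</name>
Found at position 1
<role>Design</role>

ANSWER: Design


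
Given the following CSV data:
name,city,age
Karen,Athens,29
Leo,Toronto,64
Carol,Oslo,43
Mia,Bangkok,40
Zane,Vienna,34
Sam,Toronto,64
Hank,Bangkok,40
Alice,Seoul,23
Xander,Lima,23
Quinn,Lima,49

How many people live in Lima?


Scanning city column for 'Lima':
  Row 9: Xander -> MATCH
  Row 10: Quinn -> MATCH
Total matches: 2

ANSWER: 2
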